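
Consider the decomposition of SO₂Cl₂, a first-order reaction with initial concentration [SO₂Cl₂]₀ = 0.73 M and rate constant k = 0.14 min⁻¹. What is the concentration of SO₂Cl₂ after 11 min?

0.1565 M

Step 1: For a first-order reaction: [SO₂Cl₂] = [SO₂Cl₂]₀ × e^(-kt)
Step 2: [SO₂Cl₂] = 0.73 × e^(-0.14 × 11)
Step 3: [SO₂Cl₂] = 0.73 × e^(-1.54)
Step 4: [SO₂Cl₂] = 0.73 × 0.214381 = 0.1565 M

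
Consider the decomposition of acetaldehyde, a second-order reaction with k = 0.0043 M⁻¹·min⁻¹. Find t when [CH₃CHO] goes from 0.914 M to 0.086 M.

2450 min

Step 1: For second-order: t = (1/[CH₃CHO] - 1/[CH₃CHO]₀)/k
Step 2: t = (1/0.086 - 1/0.914)/0.0043
Step 3: t = (11.63 - 1.094)/0.0043
Step 4: t = 10.53/0.0043 = 2450 min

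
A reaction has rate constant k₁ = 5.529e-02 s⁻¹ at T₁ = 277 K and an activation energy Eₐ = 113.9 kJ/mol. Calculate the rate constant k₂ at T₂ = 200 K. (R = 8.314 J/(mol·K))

2.973e-10 s⁻¹

Step 1: Use the two-temperature Arrhenius form: ln(k₂/k₁) = -Eₐ/R × (1/T₂ - 1/T₁)
Step 2: Convert Eₐ to J/mol: 113.9 kJ/mol = 113900 J/mol
Step 3: 1/T₂ - 1/T₁ = 1/200 - 1/277 = 1.389892e-03 K⁻¹
Step 4: ln(k₂/k₁) = -113900/8.314 × 1.389892e-03 = -19.04122
Step 5: k₂ = k₁ × exp(-19.04122) = 5.529e-02 × 5.37654e-09 = 2.973e-10 s⁻¹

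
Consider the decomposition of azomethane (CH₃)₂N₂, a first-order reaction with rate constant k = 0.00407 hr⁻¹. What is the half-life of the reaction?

170.3 hr

Step 1: For a first-order reaction, t₁/₂ = ln(2)/k
Step 2: t₁/₂ = ln(2)/0.00407
Step 3: t₁/₂ = 0.6931/0.00407 = 170.3 hr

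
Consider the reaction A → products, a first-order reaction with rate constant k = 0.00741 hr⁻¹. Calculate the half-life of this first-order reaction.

93.54 hr

Step 1: For a first-order reaction, t₁/₂ = ln(2)/k
Step 2: t₁/₂ = ln(2)/0.00741
Step 3: t₁/₂ = 0.6931/0.00741 = 93.54 hr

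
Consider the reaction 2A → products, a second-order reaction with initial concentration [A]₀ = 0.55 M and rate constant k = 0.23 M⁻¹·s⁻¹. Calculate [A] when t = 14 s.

0.1985 M

Step 1: For a second-order reaction: 1/[A] = 1/[A]₀ + kt
Step 2: 1/[A] = 1/0.55 + 0.23 × 14
Step 3: 1/[A] = 1.818 + 3.22 = 5.038
Step 4: [A] = 1/5.038 = 0.1985 M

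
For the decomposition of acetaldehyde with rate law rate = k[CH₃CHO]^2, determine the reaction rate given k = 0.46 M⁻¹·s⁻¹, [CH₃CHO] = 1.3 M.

0.7774 M/s

Step 1: Identify the rate law: rate = k[CH₃CHO]^2
Step 2: Substitute values: rate = 0.46 × (1.3)^2
Step 3: Calculate: rate = 0.46 × 1.69 = 0.7774 M/s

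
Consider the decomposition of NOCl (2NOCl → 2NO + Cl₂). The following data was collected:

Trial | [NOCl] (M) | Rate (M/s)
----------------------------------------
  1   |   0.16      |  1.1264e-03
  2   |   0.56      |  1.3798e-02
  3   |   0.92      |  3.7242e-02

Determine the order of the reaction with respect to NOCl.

second order (2)

Step 1: Compare trials to find order n where rate₂/rate₁ = ([NOCl]₂/[NOCl]₁)^n
Step 2: rate₂/rate₁ = 1.3798e-02/1.1264e-03 = 12.25
Step 3: [NOCl]₂/[NOCl]₁ = 0.56/0.16 = 3.5
Step 4: n = ln(12.25)/ln(3.5) = 2.00 ≈ 2
Step 5: The reaction is second order in NOCl.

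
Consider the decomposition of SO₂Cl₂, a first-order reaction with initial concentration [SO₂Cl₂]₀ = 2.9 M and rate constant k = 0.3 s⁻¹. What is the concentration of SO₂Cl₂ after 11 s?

0.107 M

Step 1: For a first-order reaction: [SO₂Cl₂] = [SO₂Cl₂]₀ × e^(-kt)
Step 2: [SO₂Cl₂] = 2.9 × e^(-0.3 × 11)
Step 3: [SO₂Cl₂] = 2.9 × e^(-3.3)
Step 4: [SO₂Cl₂] = 2.9 × 0.0368832 = 0.107 M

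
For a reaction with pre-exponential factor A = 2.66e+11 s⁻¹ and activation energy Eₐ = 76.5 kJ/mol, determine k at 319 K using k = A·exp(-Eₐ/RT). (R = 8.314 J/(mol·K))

7.91e-02 s⁻¹

Step 1: Use the Arrhenius equation: k = A × exp(-Eₐ/RT)
Step 2: Convert Eₐ to J/mol: 76.5 kJ/mol = 76500 J/mol
Step 3: Calculate the exponent: -Eₐ/(RT) = -76500/(8.314 × 319) = -28.84435
Step 4: k = 2.66e+11 × exp(-28.84435)
Step 5: k = 2.66e+11 × 2.97206e-13 = 7.9057e-02 s⁻¹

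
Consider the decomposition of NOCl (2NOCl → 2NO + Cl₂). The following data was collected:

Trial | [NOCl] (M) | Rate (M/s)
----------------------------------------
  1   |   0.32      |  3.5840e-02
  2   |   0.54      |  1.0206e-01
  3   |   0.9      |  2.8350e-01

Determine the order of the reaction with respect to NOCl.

second order (2)

Step 1: Compare trials to find order n where rate₂/rate₁ = ([NOCl]₂/[NOCl]₁)^n
Step 2: rate₂/rate₁ = 1.0206e-01/3.5840e-02 = 2.848
Step 3: [NOCl]₂/[NOCl]₁ = 0.54/0.32 = 1.688
Step 4: n = ln(2.848)/ln(1.688) = 2.00 ≈ 2
Step 5: The reaction is second order in NOCl.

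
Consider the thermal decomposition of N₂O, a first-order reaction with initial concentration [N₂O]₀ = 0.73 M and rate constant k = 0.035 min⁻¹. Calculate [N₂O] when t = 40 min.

0.18 M

Step 1: For a first-order reaction: [N₂O] = [N₂O]₀ × e^(-kt)
Step 2: [N₂O] = 0.73 × e^(-0.035 × 40)
Step 3: [N₂O] = 0.73 × e^(-1.4)
Step 4: [N₂O] = 0.73 × 0.246597 = 0.18 M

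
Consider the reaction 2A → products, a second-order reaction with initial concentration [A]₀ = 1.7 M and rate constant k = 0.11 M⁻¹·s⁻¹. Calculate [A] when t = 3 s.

1.089 M

Step 1: For a second-order reaction: 1/[A] = 1/[A]₀ + kt
Step 2: 1/[A] = 1/1.7 + 0.11 × 3
Step 3: 1/[A] = 0.5882 + 0.33 = 0.9182
Step 4: [A] = 1/0.9182 = 1.089 M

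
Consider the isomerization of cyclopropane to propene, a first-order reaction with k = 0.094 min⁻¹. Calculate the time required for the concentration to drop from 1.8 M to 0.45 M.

14.75 min

Step 1: For first-order: t = ln([cyclopropane]₀/[cyclopropane])/k
Step 2: t = ln(1.8/0.45)/0.094
Step 3: t = ln(4)/0.094
Step 4: t = 1.386/0.094 = 14.75 min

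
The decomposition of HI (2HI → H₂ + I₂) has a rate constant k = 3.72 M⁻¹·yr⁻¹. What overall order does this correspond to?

second order (2)

Step 1: The units of k for an nth-order reaction are (concentration)^(1-n)·(time)⁻¹.
Step 2: Here k has units M⁻¹·yr⁻¹, so the concentration exponent is -1.
Step 3: 1 - n = -1 ⇒ n = 2. The reaction is second order.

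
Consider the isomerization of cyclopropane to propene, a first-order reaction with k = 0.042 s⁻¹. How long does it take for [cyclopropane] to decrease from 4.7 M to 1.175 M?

33.01 s

Step 1: For first-order: t = ln([cyclopropane]₀/[cyclopropane])/k
Step 2: t = ln(4.7/1.175)/0.042
Step 3: t = ln(4)/0.042
Step 4: t = 1.386/0.042 = 33.01 s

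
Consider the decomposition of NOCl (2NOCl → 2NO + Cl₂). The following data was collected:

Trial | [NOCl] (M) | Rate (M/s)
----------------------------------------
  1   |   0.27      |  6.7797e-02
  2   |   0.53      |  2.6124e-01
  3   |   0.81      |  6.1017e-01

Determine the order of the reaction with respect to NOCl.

second order (2)

Step 1: Compare trials to find order n where rate₂/rate₁ = ([NOCl]₂/[NOCl]₁)^n
Step 2: rate₂/rate₁ = 2.6124e-01/6.7797e-02 = 3.853
Step 3: [NOCl]₂/[NOCl]₁ = 0.53/0.27 = 1.963
Step 4: n = ln(3.853)/ln(1.963) = 2.00 ≈ 2
Step 5: The reaction is second order in NOCl.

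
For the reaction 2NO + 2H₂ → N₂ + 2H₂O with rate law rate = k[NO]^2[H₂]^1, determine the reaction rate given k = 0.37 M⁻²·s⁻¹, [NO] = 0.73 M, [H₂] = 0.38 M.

0.07493 M/s

Step 1: The rate law is rate = k[NO]^2[H₂]^1
Step 2: Substitute: rate = 0.37 × (0.73)^2 × (0.38)^1
Step 3: rate = 0.37 × 0.5329 × 0.38 = 0.0749257 M/s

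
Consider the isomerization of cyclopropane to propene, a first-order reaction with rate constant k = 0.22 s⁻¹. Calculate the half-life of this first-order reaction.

3.151 s

Step 1: For a first-order reaction, t₁/₂ = ln(2)/k
Step 2: t₁/₂ = ln(2)/0.22
Step 3: t₁/₂ = 0.6931/0.22 = 3.151 s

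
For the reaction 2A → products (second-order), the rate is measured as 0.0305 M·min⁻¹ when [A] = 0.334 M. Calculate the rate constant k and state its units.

0.2734 M⁻¹·min⁻¹

Step 1: rate = k[A]^2, so k = rate / [A]^2.
Step 2: k = 0.0305 / (0.334)^2 = 0.0305 / 0.1116.
Step 3: k = 0.2734 M⁻¹·min⁻¹.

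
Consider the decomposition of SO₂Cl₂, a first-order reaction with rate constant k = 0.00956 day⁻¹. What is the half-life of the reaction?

72.5 day

Step 1: For a first-order reaction, t₁/₂ = ln(2)/k
Step 2: t₁/₂ = ln(2)/0.00956
Step 3: t₁/₂ = 0.6931/0.00956 = 72.5 day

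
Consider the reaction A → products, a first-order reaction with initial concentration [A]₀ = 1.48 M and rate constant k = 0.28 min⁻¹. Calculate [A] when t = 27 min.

0.0007709 M

Step 1: For a first-order reaction: [A] = [A]₀ × e^(-kt)
Step 2: [A] = 1.48 × e^(-0.28 × 27)
Step 3: [A] = 1.48 × e^(-7.56)
Step 4: [A] = 1.48 × 0.000520875 = 0.0007709 M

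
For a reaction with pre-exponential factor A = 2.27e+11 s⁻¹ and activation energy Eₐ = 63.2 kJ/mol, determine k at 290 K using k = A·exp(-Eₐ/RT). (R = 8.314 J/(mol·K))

9.38e-01 s⁻¹

Step 1: Use the Arrhenius equation: k = A × exp(-Eₐ/RT)
Step 2: Convert Eₐ to J/mol: 63.2 kJ/mol = 63200 J/mol
Step 3: Calculate the exponent: -Eₐ/(RT) = -63200/(8.314 × 290) = -26.21254
Step 4: k = 2.27e+11 × exp(-26.21254)
Step 5: k = 2.27e+11 × 4.13084e-12 = 9.3770e-01 s⁻¹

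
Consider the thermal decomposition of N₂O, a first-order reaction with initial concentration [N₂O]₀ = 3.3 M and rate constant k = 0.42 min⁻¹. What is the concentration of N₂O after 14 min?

0.009223 M

Step 1: For a first-order reaction: [N₂O] = [N₂O]₀ × e^(-kt)
Step 2: [N₂O] = 3.3 × e^(-0.42 × 14)
Step 3: [N₂O] = 3.3 × e^(-5.88)
Step 4: [N₂O] = 3.3 × 0.00279479 = 0.009223 M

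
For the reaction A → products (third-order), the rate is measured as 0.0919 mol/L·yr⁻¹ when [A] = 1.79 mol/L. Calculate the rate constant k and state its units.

0.01602 (mol/L)⁻²·yr⁻¹

Step 1: rate = k[A]^3, so k = rate / [A]^3.
Step 2: k = 0.0919 / (1.79)^3 = 0.0919 / 5.735.
Step 3: k = 0.01602 (mol/L)⁻²·yr⁻¹.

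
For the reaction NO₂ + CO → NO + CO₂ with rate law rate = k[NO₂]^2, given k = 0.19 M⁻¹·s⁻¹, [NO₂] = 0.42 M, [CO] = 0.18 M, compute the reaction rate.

0.03352 M/s

Step 1: The rate law is rate = k[NO₂]^2
Step 2: Note that the rate does not depend on [CO] (zero order in CO).
Step 3: rate = 0.19 × (0.42)^2 = 0.033516 M/s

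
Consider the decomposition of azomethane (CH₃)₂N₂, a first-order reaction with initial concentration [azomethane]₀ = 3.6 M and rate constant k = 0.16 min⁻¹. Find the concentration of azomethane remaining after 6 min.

1.378 M

Step 1: For a first-order reaction: [azomethane] = [azomethane]₀ × e^(-kt)
Step 2: [azomethane] = 3.6 × e^(-0.16 × 6)
Step 3: [azomethane] = 3.6 × e^(-0.96)
Step 4: [azomethane] = 3.6 × 0.382893 = 1.378 M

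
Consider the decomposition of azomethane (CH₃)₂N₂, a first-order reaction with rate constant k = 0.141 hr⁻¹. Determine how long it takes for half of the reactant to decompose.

4.916 hr

Step 1: For a first-order reaction, t₁/₂ = ln(2)/k
Step 2: t₁/₂ = ln(2)/0.141
Step 3: t₁/₂ = 0.6931/0.141 = 4.916 hr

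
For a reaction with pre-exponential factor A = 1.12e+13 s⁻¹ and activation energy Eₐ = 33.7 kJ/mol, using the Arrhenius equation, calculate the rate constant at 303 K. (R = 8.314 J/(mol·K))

1.74e+07 s⁻¹

Step 1: Use the Arrhenius equation: k = A × exp(-Eₐ/RT)
Step 2: Convert Eₐ to J/mol: 33.7 kJ/mol = 33700 J/mol
Step 3: Calculate the exponent: -Eₐ/(RT) = -33700/(8.314 × 303) = -13.37757
Step 4: k = 1.12e+13 × exp(-13.37757)
Step 5: k = 1.12e+13 × 1.54951e-06 = 1.7355e+07 s⁻¹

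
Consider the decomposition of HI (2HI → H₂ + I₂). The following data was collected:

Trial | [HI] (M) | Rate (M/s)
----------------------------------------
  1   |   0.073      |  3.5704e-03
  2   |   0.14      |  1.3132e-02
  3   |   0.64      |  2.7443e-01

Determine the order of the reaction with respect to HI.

second order (2)

Step 1: Compare trials to find order n where rate₂/rate₁ = ([HI]₂/[HI]₁)^n
Step 2: rate₂/rate₁ = 1.3132e-02/3.5704e-03 = 3.678
Step 3: [HI]₂/[HI]₁ = 0.14/0.073 = 1.918
Step 4: n = ln(3.678)/ln(1.918) = 2.00 ≈ 2
Step 5: The reaction is second order in HI.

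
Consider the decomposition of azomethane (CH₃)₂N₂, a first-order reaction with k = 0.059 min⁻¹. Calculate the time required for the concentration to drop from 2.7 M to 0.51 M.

28.25 min

Step 1: For first-order: t = ln([azomethane]₀/[azomethane])/k
Step 2: t = ln(2.7/0.51)/0.059
Step 3: t = ln(5.294)/0.059
Step 4: t = 1.667/0.059 = 28.25 min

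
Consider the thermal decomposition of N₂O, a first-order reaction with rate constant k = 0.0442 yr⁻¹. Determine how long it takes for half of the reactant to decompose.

15.68 yr

Step 1: For a first-order reaction, t₁/₂ = ln(2)/k
Step 2: t₁/₂ = ln(2)/0.0442
Step 3: t₁/₂ = 0.6931/0.0442 = 15.68 yr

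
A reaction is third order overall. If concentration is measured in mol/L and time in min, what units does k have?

(mol/L)⁻²·min⁻¹

Step 1: For overall order n, rate = k × (concentration)^n.
Step 2: Rate has units mol/L·min⁻¹; concentration term has units (mol/L)^3.
Step 3: k = rate / (concentration)^n, so units of k = (mol/L)^(1-3)·min⁻¹ = (mol/L)⁻²·min⁻¹.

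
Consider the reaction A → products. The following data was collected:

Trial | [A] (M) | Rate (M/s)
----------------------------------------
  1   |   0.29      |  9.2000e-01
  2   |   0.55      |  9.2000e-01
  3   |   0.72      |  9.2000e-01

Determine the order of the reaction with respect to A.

zeroth order (0)

Step 1: Compare trials - when concentration changes, rate stays constant.
Step 2: rate₂/rate₁ = 9.2000e-01/9.2000e-01 = 1
Step 3: [A]₂/[A]₁ = 0.55/0.29 = 1.897
Step 4: Since rate ratio ≈ (conc ratio)^0, the reaction is zeroth order.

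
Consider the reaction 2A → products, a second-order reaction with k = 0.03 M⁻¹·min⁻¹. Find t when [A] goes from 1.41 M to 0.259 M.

105.1 min

Step 1: For second-order: t = (1/[A] - 1/[A]₀)/k
Step 2: t = (1/0.259 - 1/1.41)/0.03
Step 3: t = (3.861 - 0.7092)/0.03
Step 4: t = 3.152/0.03 = 105.1 min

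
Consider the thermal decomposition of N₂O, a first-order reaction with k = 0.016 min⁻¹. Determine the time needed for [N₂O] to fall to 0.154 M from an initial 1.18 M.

127.3 min

Step 1: For first-order: t = ln([N₂O]₀/[N₂O])/k
Step 2: t = ln(1.18/0.154)/0.016
Step 3: t = ln(7.662)/0.016
Step 4: t = 2.036/0.016 = 127.3 min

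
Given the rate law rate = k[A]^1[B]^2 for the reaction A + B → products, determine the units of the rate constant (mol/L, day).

(mol/L)⁻²·day⁻¹

Step 1: Overall order = 1 + 2 = 3.
Step 2: rate has units mol/L·day⁻¹; [A]^1[B]^2 has units (mol/L)^3.
Step 3: k = rate/([A]^1[B]^2), so units of k = (mol/L)^(1-3)·day⁻¹ = (mol/L)⁻²·day⁻¹.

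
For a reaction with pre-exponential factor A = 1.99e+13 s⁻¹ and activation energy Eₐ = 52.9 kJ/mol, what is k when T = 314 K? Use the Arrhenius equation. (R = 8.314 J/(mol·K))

3.15e+04 s⁻¹

Step 1: Use the Arrhenius equation: k = A × exp(-Eₐ/RT)
Step 2: Convert Eₐ to J/mol: 52.9 kJ/mol = 52900 J/mol
Step 3: Calculate the exponent: -Eₐ/(RT) = -52900/(8.314 × 314) = -20.26357
Step 4: k = 1.99e+13 × exp(-20.26357)
Step 5: k = 1.99e+13 × 1.58359e-09 = 3.1513e+04 s⁻¹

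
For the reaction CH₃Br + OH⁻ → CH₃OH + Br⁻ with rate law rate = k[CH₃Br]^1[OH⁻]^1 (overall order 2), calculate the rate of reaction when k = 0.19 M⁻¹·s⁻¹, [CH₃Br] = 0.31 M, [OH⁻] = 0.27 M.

0.0159 M/s

Step 1: The rate law is rate = k[CH₃Br]^1[OH⁻]^1, overall order = 1+1 = 2
Step 2: Substitute values: rate = 0.19 × (0.31)^1 × (0.27)^1
Step 3: rate = 0.19 × 0.31 × 0.27 = 0.015903 M/s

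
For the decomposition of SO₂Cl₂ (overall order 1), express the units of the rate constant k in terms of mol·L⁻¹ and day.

day⁻¹

Step 1: For overall order n, rate = k × (concentration)^n.
Step 2: Rate has units mol·L⁻¹·day⁻¹; concentration term has units (mol·L⁻¹)^1.
Step 3: k = rate / (concentration)^n, so units of k = (mol·L⁻¹)^(1-1)·day⁻¹ = day⁻¹.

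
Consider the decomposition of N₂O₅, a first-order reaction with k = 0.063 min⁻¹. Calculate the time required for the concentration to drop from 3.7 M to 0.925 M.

22 min

Step 1: For first-order: t = ln([N₂O₅]₀/[N₂O₅])/k
Step 2: t = ln(3.7/0.925)/0.063
Step 3: t = ln(4)/0.063
Step 4: t = 1.386/0.063 = 22 min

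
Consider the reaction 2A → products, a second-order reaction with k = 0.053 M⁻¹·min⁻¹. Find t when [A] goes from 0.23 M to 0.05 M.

295.3 min

Step 1: For second-order: t = (1/[A] - 1/[A]₀)/k
Step 2: t = (1/0.05 - 1/0.23)/0.053
Step 3: t = (20 - 4.348)/0.053
Step 4: t = 15.65/0.053 = 295.3 min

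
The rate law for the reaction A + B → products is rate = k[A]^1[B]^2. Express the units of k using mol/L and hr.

(mol/L)⁻²·hr⁻¹

Step 1: Overall order = 1 + 2 = 3.
Step 2: rate has units mol/L·hr⁻¹; [A]^1[B]^2 has units (mol/L)^3.
Step 3: k = rate/([A]^1[B]^2), so units of k = (mol/L)^(1-3)·hr⁻¹ = (mol/L)⁻²·hr⁻¹.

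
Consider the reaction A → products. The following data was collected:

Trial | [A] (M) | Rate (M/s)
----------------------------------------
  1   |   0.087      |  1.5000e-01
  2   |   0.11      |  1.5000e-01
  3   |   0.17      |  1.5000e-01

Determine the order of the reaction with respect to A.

zeroth order (0)

Step 1: Compare trials - when concentration changes, rate stays constant.
Step 2: rate₂/rate₁ = 1.5000e-01/1.5000e-01 = 1
Step 3: [A]₂/[A]₁ = 0.11/0.087 = 1.264
Step 4: Since rate ratio ≈ (conc ratio)^0, the reaction is zeroth order.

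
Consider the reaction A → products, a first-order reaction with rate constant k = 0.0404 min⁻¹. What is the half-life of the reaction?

17.16 min

Step 1: For a first-order reaction, t₁/₂ = ln(2)/k
Step 2: t₁/₂ = ln(2)/0.0404
Step 3: t₁/₂ = 0.6931/0.0404 = 17.16 min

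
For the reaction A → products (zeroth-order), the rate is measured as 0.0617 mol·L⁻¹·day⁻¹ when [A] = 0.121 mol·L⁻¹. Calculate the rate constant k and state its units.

0.0617 mol·L⁻¹·day⁻¹

Step 1: For a zeroth-order reaction, rate = k (independent of concentration).
Step 2: k = rate = 0.0617 mol·L⁻¹·day⁻¹.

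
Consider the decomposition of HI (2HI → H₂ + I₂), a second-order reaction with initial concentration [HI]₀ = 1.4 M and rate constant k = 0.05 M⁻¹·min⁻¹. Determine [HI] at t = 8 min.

0.8974 M

Step 1: For a second-order reaction: 1/[HI] = 1/[HI]₀ + kt
Step 2: 1/[HI] = 1/1.4 + 0.05 × 8
Step 3: 1/[HI] = 0.7143 + 0.4 = 1.114
Step 4: [HI] = 1/1.114 = 0.8974 M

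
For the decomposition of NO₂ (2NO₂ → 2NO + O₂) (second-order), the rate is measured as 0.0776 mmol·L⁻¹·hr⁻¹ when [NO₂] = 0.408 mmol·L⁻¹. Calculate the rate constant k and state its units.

0.4662 (mmol·L⁻¹)⁻¹·hr⁻¹

Step 1: rate = k[NO₂]^2, so k = rate / [NO₂]^2.
Step 2: k = 0.0776 / (0.408)^2 = 0.0776 / 0.1665.
Step 3: k = 0.4662 (mmol·L⁻¹)⁻¹·hr⁻¹.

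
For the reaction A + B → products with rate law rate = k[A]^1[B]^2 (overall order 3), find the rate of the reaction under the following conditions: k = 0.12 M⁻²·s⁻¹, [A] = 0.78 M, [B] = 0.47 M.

0.02068 M/s

Step 1: The rate law is rate = k[A]^1[B]^2, overall order = 1+2 = 3
Step 2: Substitute values: rate = 0.12 × (0.78)^1 × (0.47)^2
Step 3: rate = 0.12 × 0.78 × 0.2209 = 0.0206762 M/s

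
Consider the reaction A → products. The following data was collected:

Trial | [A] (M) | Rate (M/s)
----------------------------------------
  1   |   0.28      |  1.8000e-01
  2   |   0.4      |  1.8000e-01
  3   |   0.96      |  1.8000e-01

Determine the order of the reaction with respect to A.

zeroth order (0)

Step 1: Compare trials - when concentration changes, rate stays constant.
Step 2: rate₂/rate₁ = 1.8000e-01/1.8000e-01 = 1
Step 3: [A]₂/[A]₁ = 0.4/0.28 = 1.429
Step 4: Since rate ratio ≈ (conc ratio)^0, the reaction is zeroth order.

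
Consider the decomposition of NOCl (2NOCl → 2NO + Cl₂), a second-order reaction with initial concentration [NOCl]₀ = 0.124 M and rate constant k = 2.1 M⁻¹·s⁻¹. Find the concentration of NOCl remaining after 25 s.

0.01651 M

Step 1: For a second-order reaction: 1/[NOCl] = 1/[NOCl]₀ + kt
Step 2: 1/[NOCl] = 1/0.124 + 2.1 × 25
Step 3: 1/[NOCl] = 8.065 + 52.5 = 60.56
Step 4: [NOCl] = 1/60.56 = 0.01651 M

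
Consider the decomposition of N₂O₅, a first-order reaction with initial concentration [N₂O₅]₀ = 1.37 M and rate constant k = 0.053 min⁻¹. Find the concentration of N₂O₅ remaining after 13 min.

0.6878 M

Step 1: For a first-order reaction: [N₂O₅] = [N₂O₅]₀ × e^(-kt)
Step 2: [N₂O₅] = 1.37 × e^(-0.053 × 13)
Step 3: [N₂O₅] = 1.37 × e^(-0.689)
Step 4: [N₂O₅] = 1.37 × 0.502078 = 0.6878 M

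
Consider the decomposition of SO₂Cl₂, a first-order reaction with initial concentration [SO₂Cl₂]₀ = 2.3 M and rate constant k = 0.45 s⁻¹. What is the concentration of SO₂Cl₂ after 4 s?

0.3802 M

Step 1: For a first-order reaction: [SO₂Cl₂] = [SO₂Cl₂]₀ × e^(-kt)
Step 2: [SO₂Cl₂] = 2.3 × e^(-0.45 × 4)
Step 3: [SO₂Cl₂] = 2.3 × e^(-1.8)
Step 4: [SO₂Cl₂] = 2.3 × 0.165299 = 0.3802 M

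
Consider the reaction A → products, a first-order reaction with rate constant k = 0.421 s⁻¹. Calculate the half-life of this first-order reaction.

1.646 s

Step 1: For a first-order reaction, t₁/₂ = ln(2)/k
Step 2: t₁/₂ = ln(2)/0.421
Step 3: t₁/₂ = 0.6931/0.421 = 1.646 s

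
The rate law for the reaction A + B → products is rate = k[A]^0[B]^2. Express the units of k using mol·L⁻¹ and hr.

(mol·L⁻¹)⁻¹·hr⁻¹

Step 1: Overall order = 0 + 2 = 2.
Step 2: rate has units mol·L⁻¹·hr⁻¹; [A]^0[B]^2 has units (mol·L⁻¹)^2.
Step 3: k = rate/([A]^0[B]^2), so units of k = (mol·L⁻¹)^(1-2)·hr⁻¹ = (mol·L⁻¹)⁻¹·hr⁻¹.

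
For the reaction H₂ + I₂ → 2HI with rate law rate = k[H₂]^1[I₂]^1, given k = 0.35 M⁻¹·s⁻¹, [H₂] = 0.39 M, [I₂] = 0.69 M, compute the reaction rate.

0.09418 M/s

Step 1: The rate law is rate = k[H₂]^1[I₂]^1
Step 2: Substitute: rate = 0.35 × (0.39)^1 × (0.69)^1
Step 3: rate = 0.35 × 0.39 × 0.69 = 0.094185 M/s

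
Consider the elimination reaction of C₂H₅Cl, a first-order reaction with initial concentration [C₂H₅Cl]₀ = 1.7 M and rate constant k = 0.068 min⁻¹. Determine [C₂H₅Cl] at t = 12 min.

0.7517 M

Step 1: For a first-order reaction: [C₂H₅Cl] = [C₂H₅Cl]₀ × e^(-kt)
Step 2: [C₂H₅Cl] = 1.7 × e^(-0.068 × 12)
Step 3: [C₂H₅Cl] = 1.7 × e^(-0.816)
Step 4: [C₂H₅Cl] = 1.7 × 0.442197 = 0.7517 M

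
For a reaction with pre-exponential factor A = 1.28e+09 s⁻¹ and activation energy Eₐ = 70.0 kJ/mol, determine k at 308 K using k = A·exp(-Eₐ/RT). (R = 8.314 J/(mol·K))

1.72e-03 s⁻¹

Step 1: Use the Arrhenius equation: k = A × exp(-Eₐ/RT)
Step 2: Convert Eₐ to J/mol: 70.0 kJ/mol = 70000 J/mol
Step 3: Calculate the exponent: -Eₐ/(RT) = -70000/(8.314 × 308) = -27.33615
Step 4: k = 1.28e+09 × exp(-27.33615)
Step 5: k = 1.28e+09 × 1.34295e-12 = 1.7190e-03 s⁻¹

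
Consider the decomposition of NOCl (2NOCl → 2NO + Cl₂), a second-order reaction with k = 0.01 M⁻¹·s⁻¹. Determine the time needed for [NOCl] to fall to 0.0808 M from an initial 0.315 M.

920.2 s

Step 1: For second-order: t = (1/[NOCl] - 1/[NOCl]₀)/k
Step 2: t = (1/0.0808 - 1/0.315)/0.01
Step 3: t = (12.38 - 3.175)/0.01
Step 4: t = 9.202/0.01 = 920.2 s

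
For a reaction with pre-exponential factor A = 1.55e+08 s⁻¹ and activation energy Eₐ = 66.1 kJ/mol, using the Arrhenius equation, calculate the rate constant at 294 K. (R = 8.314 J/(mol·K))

2.79e-04 s⁻¹

Step 1: Use the Arrhenius equation: k = A × exp(-Eₐ/RT)
Step 2: Convert Eₐ to J/mol: 66.1 kJ/mol = 66100 J/mol
Step 3: Calculate the exponent: -Eₐ/(RT) = -66100/(8.314 × 294) = -27.04233
Step 4: k = 1.55e+08 × exp(-27.04233)
Step 5: k = 1.55e+08 × 1.80163e-12 = 2.7925e-04 s⁻¹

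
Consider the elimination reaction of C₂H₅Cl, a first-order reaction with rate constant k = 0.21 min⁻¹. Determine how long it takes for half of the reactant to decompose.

3.301 min

Step 1: For a first-order reaction, t₁/₂ = ln(2)/k
Step 2: t₁/₂ = ln(2)/0.21
Step 3: t₁/₂ = 0.6931/0.21 = 3.301 min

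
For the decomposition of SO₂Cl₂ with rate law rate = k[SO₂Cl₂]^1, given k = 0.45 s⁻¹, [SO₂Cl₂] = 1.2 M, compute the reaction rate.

0.54 M/s

Step 1: Identify the rate law: rate = k[SO₂Cl₂]^1
Step 2: Substitute values: rate = 0.45 × (1.2)^1
Step 3: Calculate: rate = 0.45 × 1.2 = 0.54 M/s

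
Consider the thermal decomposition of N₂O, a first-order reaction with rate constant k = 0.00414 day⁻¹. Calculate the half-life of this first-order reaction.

167.4 day

Step 1: For a first-order reaction, t₁/₂ = ln(2)/k
Step 2: t₁/₂ = ln(2)/0.00414
Step 3: t₁/₂ = 0.6931/0.00414 = 167.4 day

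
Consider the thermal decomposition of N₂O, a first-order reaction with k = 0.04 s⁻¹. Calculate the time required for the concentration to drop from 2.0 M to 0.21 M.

56.34 s

Step 1: For first-order: t = ln([N₂O]₀/[N₂O])/k
Step 2: t = ln(2.0/0.21)/0.04
Step 3: t = ln(9.524)/0.04
Step 4: t = 2.254/0.04 = 56.34 s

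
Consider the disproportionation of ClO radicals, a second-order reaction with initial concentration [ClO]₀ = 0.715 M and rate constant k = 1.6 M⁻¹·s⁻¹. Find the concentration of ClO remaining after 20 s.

0.02994 M

Step 1: For a second-order reaction: 1/[ClO] = 1/[ClO]₀ + kt
Step 2: 1/[ClO] = 1/0.715 + 1.6 × 20
Step 3: 1/[ClO] = 1.399 + 32 = 33.4
Step 4: [ClO] = 1/33.4 = 0.02994 M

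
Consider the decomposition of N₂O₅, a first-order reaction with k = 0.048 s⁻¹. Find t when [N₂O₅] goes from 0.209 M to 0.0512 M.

29.3 s

Step 1: For first-order: t = ln([N₂O₅]₀/[N₂O₅])/k
Step 2: t = ln(0.209/0.0512)/0.048
Step 3: t = ln(4.082)/0.048
Step 4: t = 1.407/0.048 = 29.3 s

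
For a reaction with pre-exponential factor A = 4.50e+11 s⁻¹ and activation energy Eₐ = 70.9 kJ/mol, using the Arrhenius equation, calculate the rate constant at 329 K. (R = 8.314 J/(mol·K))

2.49e+00 s⁻¹

Step 1: Use the Arrhenius equation: k = A × exp(-Eₐ/RT)
Step 2: Convert Eₐ to J/mol: 70.9 kJ/mol = 70900 J/mol
Step 3: Calculate the exponent: -Eₐ/(RT) = -70900/(8.314 × 329) = -25.92032
Step 4: k = 4.50e+11 × exp(-25.92032)
Step 5: k = 4.50e+11 × 5.53284e-12 = 2.4898e+00 s⁻¹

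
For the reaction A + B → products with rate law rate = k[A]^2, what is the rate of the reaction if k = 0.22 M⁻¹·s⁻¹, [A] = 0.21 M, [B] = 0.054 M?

0.009702 M/s

Step 1: The rate law is rate = k[A]^2
Step 2: Note that the rate does not depend on [B] (zero order in B).
Step 3: rate = 0.22 × (0.21)^2 = 0.009702 M/s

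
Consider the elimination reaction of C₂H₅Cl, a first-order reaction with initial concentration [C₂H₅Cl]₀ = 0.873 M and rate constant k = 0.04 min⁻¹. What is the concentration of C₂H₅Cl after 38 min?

0.1909 M

Step 1: For a first-order reaction: [C₂H₅Cl] = [C₂H₅Cl]₀ × e^(-kt)
Step 2: [C₂H₅Cl] = 0.873 × e^(-0.04 × 38)
Step 3: [C₂H₅Cl] = 0.873 × e^(-1.52)
Step 4: [C₂H₅Cl] = 0.873 × 0.218712 = 0.1909 M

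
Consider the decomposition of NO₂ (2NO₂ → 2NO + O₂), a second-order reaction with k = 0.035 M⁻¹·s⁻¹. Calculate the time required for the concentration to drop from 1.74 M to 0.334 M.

69.12 s

Step 1: For second-order: t = (1/[NO₂] - 1/[NO₂]₀)/k
Step 2: t = (1/0.334 - 1/1.74)/0.035
Step 3: t = (2.994 - 0.5747)/0.035
Step 4: t = 2.419/0.035 = 69.12 s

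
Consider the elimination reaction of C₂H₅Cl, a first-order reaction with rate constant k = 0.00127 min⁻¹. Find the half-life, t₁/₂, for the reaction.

545.8 min

Step 1: For a first-order reaction, t₁/₂ = ln(2)/k
Step 2: t₁/₂ = ln(2)/0.00127
Step 3: t₁/₂ = 0.6931/0.00127 = 545.8 min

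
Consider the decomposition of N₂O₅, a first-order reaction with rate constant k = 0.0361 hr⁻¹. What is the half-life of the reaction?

19.2 hr

Step 1: For a first-order reaction, t₁/₂ = ln(2)/k
Step 2: t₁/₂ = ln(2)/0.0361
Step 3: t₁/₂ = 0.6931/0.0361 = 19.2 hr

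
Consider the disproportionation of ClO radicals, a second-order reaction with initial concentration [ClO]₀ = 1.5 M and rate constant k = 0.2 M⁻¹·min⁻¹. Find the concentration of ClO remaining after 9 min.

0.4054 M

Step 1: For a second-order reaction: 1/[ClO] = 1/[ClO]₀ + kt
Step 2: 1/[ClO] = 1/1.5 + 0.2 × 9
Step 3: 1/[ClO] = 0.6667 + 1.8 = 2.467
Step 4: [ClO] = 1/2.467 = 0.4054 M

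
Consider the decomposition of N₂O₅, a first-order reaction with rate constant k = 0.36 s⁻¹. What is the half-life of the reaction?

1.925 s

Step 1: For a first-order reaction, t₁/₂ = ln(2)/k
Step 2: t₁/₂ = ln(2)/0.36
Step 3: t₁/₂ = 0.6931/0.36 = 1.925 s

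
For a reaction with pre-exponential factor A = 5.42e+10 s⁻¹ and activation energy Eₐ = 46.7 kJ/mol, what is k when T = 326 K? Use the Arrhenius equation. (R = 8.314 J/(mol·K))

1.78e+03 s⁻¹

Step 1: Use the Arrhenius equation: k = A × exp(-Eₐ/RT)
Step 2: Convert Eₐ to J/mol: 46.7 kJ/mol = 46700 J/mol
Step 3: Calculate the exponent: -Eₐ/(RT) = -46700/(8.314 × 326) = -17.23016
Step 4: k = 5.42e+10 × exp(-17.23016)
Step 5: k = 5.42e+10 × 3.28879e-08 = 1.7825e+03 s⁻¹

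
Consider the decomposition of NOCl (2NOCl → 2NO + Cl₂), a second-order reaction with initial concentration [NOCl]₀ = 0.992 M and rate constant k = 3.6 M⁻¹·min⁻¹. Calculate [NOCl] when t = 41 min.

0.006729 M

Step 1: For a second-order reaction: 1/[NOCl] = 1/[NOCl]₀ + kt
Step 2: 1/[NOCl] = 1/0.992 + 3.6 × 41
Step 3: 1/[NOCl] = 1.008 + 147.6 = 148.6
Step 4: [NOCl] = 1/148.6 = 0.006729 M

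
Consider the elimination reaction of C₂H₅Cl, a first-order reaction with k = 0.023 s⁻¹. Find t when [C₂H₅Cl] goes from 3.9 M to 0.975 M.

60.27 s

Step 1: For first-order: t = ln([C₂H₅Cl]₀/[C₂H₅Cl])/k
Step 2: t = ln(3.9/0.975)/0.023
Step 3: t = ln(4)/0.023
Step 4: t = 1.386/0.023 = 60.27 s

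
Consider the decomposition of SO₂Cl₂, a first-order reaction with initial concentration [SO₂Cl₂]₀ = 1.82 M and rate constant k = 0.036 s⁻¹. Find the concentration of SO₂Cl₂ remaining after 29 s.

0.6407 M

Step 1: For a first-order reaction: [SO₂Cl₂] = [SO₂Cl₂]₀ × e^(-kt)
Step 2: [SO₂Cl₂] = 1.82 × e^(-0.036 × 29)
Step 3: [SO₂Cl₂] = 1.82 × e^(-1.044)
Step 4: [SO₂Cl₂] = 1.82 × 0.352044 = 0.6407 M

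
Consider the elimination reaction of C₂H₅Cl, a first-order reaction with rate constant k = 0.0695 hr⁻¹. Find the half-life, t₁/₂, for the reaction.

9.973 hr

Step 1: For a first-order reaction, t₁/₂ = ln(2)/k
Step 2: t₁/₂ = ln(2)/0.0695
Step 3: t₁/₂ = 0.6931/0.0695 = 9.973 hr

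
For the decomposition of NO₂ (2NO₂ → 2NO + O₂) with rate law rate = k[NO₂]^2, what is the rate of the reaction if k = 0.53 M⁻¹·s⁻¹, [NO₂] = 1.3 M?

0.8957 M/s

Step 1: Identify the rate law: rate = k[NO₂]^2
Step 2: Substitute values: rate = 0.53 × (1.3)^2
Step 3: Calculate: rate = 0.53 × 1.69 = 0.8957 M/s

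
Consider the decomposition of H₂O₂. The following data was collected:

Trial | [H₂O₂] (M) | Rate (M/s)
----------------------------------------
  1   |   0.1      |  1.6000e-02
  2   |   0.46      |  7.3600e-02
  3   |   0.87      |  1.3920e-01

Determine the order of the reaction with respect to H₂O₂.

first order (1)

Step 1: Compare trials to find order n where rate₂/rate₁ = ([H₂O₂]₂/[H₂O₂]₁)^n
Step 2: rate₂/rate₁ = 7.3600e-02/1.6000e-02 = 4.6
Step 3: [H₂O₂]₂/[H₂O₂]₁ = 0.46/0.1 = 4.6
Step 4: n = ln(4.6)/ln(4.6) = 1.00 ≈ 1
Step 5: The reaction is first order in H₂O₂.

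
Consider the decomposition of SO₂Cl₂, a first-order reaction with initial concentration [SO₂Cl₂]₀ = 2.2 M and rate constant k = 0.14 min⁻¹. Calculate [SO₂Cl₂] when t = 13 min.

0.3565 M

Step 1: For a first-order reaction: [SO₂Cl₂] = [SO₂Cl₂]₀ × e^(-kt)
Step 2: [SO₂Cl₂] = 2.2 × e^(-0.14 × 13)
Step 3: [SO₂Cl₂] = 2.2 × e^(-1.82)
Step 4: [SO₂Cl₂] = 2.2 × 0.162026 = 0.3565 M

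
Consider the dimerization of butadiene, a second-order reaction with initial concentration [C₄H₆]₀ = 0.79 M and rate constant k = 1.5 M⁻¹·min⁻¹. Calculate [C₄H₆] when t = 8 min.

0.07538 M

Step 1: For a second-order reaction: 1/[C₄H₆] = 1/[C₄H₆]₀ + kt
Step 2: 1/[C₄H₆] = 1/0.79 + 1.5 × 8
Step 3: 1/[C₄H₆] = 1.266 + 12 = 13.27
Step 4: [C₄H₆] = 1/13.27 = 0.07538 M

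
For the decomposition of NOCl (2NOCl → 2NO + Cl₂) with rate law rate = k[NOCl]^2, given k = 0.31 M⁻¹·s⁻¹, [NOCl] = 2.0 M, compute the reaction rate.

1.24 M/s

Step 1: Identify the rate law: rate = k[NOCl]^2
Step 2: Substitute values: rate = 0.31 × (2.0)^2
Step 3: Calculate: rate = 0.31 × 4 = 1.24 M/s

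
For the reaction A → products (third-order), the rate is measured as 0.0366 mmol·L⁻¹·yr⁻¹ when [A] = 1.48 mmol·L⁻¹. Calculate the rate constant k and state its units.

0.01129 (mmol·L⁻¹)⁻²·yr⁻¹

Step 1: rate = k[A]^3, so k = rate / [A]^3.
Step 2: k = 0.0366 / (1.48)^3 = 0.0366 / 3.242.
Step 3: k = 0.01129 (mmol·L⁻¹)⁻²·yr⁻¹.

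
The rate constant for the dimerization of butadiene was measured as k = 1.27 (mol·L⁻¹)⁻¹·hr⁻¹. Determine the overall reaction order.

second order (2)

Step 1: The units of k for an nth-order reaction are (concentration)^(1-n)·(time)⁻¹.
Step 2: Here k has units (mol·L⁻¹)⁻¹·hr⁻¹, so the concentration exponent is -1.
Step 3: 1 - n = -1 ⇒ n = 2. The reaction is second order.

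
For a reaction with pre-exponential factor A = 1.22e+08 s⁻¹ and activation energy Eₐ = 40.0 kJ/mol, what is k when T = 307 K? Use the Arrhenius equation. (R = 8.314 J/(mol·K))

1.91e+01 s⁻¹

Step 1: Use the Arrhenius equation: k = A × exp(-Eₐ/RT)
Step 2: Convert Eₐ to J/mol: 40.0 kJ/mol = 40000 J/mol
Step 3: Calculate the exponent: -Eₐ/(RT) = -40000/(8.314 × 307) = -15.67154
Step 4: k = 1.22e+08 × exp(-15.67154)
Step 5: k = 1.22e+08 × 1.56292e-07 = 1.9068e+01 s⁻¹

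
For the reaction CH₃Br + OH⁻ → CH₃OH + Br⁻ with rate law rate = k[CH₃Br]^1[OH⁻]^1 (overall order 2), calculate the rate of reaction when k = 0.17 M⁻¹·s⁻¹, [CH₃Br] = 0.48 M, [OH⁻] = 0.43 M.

0.03509 M/s

Step 1: The rate law is rate = k[CH₃Br]^1[OH⁻]^1, overall order = 1+1 = 2
Step 2: Substitute values: rate = 0.17 × (0.48)^1 × (0.43)^1
Step 3: rate = 0.17 × 0.48 × 0.43 = 0.035088 M/s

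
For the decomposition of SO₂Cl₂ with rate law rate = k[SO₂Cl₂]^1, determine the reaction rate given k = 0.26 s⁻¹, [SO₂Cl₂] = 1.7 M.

0.442 M/s

Step 1: Identify the rate law: rate = k[SO₂Cl₂]^1
Step 2: Substitute values: rate = 0.26 × (1.7)^1
Step 3: Calculate: rate = 0.26 × 1.7 = 0.442 M/s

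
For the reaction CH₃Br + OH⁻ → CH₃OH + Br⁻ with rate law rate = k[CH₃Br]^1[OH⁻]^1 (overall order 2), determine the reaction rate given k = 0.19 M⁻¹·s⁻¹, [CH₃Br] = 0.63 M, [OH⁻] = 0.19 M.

0.02274 M/s

Step 1: The rate law is rate = k[CH₃Br]^1[OH⁻]^1, overall order = 1+1 = 2
Step 2: Substitute values: rate = 0.19 × (0.63)^1 × (0.19)^1
Step 3: rate = 0.19 × 0.63 × 0.19 = 0.022743 M/s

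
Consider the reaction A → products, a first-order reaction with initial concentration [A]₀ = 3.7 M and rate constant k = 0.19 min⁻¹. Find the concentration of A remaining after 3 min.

2.092 M

Step 1: For a first-order reaction: [A] = [A]₀ × e^(-kt)
Step 2: [A] = 3.7 × e^(-0.19 × 3)
Step 3: [A] = 3.7 × e^(-0.57)
Step 4: [A] = 3.7 × 0.565525 = 2.092 M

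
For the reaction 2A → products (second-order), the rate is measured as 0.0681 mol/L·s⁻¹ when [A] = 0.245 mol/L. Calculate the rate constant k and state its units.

1.135 (mol/L)⁻¹·s⁻¹

Step 1: rate = k[A]^2, so k = rate / [A]^2.
Step 2: k = 0.0681 / (0.245)^2 = 0.0681 / 0.06002.
Step 3: k = 1.135 (mol/L)⁻¹·s⁻¹.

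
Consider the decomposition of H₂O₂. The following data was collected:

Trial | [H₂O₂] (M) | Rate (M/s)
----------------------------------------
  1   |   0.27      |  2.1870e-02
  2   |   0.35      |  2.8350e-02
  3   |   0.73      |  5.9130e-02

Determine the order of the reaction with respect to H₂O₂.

first order (1)

Step 1: Compare trials to find order n where rate₂/rate₁ = ([H₂O₂]₂/[H₂O₂]₁)^n
Step 2: rate₂/rate₁ = 2.8350e-02/2.1870e-02 = 1.296
Step 3: [H₂O₂]₂/[H₂O₂]₁ = 0.35/0.27 = 1.296
Step 4: n = ln(1.296)/ln(1.296) = 1.00 ≈ 1
Step 5: The reaction is first order in H₂O₂.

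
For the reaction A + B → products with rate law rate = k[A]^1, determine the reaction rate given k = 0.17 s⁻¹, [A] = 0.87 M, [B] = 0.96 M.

0.1479 M/s

Step 1: The rate law is rate = k[A]^1
Step 2: Note that the rate does not depend on [B] (zero order in B).
Step 3: rate = 0.17 × (0.87)^1 = 0.1479 M/s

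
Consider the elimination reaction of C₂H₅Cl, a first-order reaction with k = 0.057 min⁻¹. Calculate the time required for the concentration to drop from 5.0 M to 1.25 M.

24.32 min

Step 1: For first-order: t = ln([C₂H₅Cl]₀/[C₂H₅Cl])/k
Step 2: t = ln(5.0/1.25)/0.057
Step 3: t = ln(4)/0.057
Step 4: t = 1.386/0.057 = 24.32 min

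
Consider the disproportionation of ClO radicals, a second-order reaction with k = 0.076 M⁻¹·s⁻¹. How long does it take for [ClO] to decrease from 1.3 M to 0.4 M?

22.77 s

Step 1: For second-order: t = (1/[ClO] - 1/[ClO]₀)/k
Step 2: t = (1/0.4 - 1/1.3)/0.076
Step 3: t = (2.5 - 0.7692)/0.076
Step 4: t = 1.731/0.076 = 22.77 s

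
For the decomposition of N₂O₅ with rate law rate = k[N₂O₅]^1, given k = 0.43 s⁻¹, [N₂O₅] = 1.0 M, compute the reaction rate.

0.43 M/s

Step 1: Identify the rate law: rate = k[N₂O₅]^1
Step 2: Substitute values: rate = 0.43 × (1.0)^1
Step 3: Calculate: rate = 0.43 × 1 = 0.43 M/s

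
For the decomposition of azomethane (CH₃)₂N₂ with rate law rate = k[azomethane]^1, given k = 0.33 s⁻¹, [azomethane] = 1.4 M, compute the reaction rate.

0.462 M/s

Step 1: Identify the rate law: rate = k[azomethane]^1
Step 2: Substitute values: rate = 0.33 × (1.4)^1
Step 3: Calculate: rate = 0.33 × 1.4 = 0.462 M/s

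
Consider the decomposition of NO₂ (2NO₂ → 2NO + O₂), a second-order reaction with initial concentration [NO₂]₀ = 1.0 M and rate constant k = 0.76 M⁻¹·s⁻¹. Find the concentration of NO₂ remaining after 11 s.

0.1068 M

Step 1: For a second-order reaction: 1/[NO₂] = 1/[NO₂]₀ + kt
Step 2: 1/[NO₂] = 1/1.0 + 0.76 × 11
Step 3: 1/[NO₂] = 1 + 8.36 = 9.36
Step 4: [NO₂] = 1/9.36 = 0.1068 M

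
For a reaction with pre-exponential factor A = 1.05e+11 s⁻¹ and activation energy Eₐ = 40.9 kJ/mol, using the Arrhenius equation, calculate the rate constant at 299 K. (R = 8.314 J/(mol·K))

7.51e+03 s⁻¹

Step 1: Use the Arrhenius equation: k = A × exp(-Eₐ/RT)
Step 2: Convert Eₐ to J/mol: 40.9 kJ/mol = 40900 J/mol
Step 3: Calculate the exponent: -Eₐ/(RT) = -40900/(8.314 × 299) = -16.45289
Step 4: k = 1.05e+11 × exp(-16.45289)
Step 5: k = 1.05e+11 × 7.15485e-08 = 7.5126e+03 s⁻¹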